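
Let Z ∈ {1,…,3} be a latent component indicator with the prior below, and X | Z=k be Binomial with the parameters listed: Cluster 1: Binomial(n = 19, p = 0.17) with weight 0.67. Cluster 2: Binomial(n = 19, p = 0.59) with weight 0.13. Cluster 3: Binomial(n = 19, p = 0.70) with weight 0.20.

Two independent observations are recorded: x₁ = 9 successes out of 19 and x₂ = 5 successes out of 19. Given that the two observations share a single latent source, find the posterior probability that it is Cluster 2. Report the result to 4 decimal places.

0.2407

Posterior ∝ prior × likelihood, so P(k | x) ∝ P(Z=k) f_k(x); normalise over all components.
Since both observations come from the same component, the likelihood for component k is f_k(x₁)·f_k(x₂).
  f_1 = [C(19,9)·0.17^9·0.83^10 = 92378·1.18588e-07·0.15516 = 0.00169977] × [0.121575] = 0.000206649
  f_2 = [C(19,9)·0.59^9·0.41^10 = 92378·0.008663·0.000134227 = 0.107418] × [0.00315311] = 0.000338699
  f_3 = [C(19,9)·0.70^9·0.30^10 = 92378·0.0403536·5.9049e-06 = 0.0220122] × [9.34744e-05] = 2.05758e-06
Unnormalised posteriors:
  P(Z=1)·f_1 = 0.67 × 0.000206649 = 0.000138455
  P(Z=2)·f_2 = 0.13 × 0.000338699 = 4.40309e-05
  P(Z=3)·f_3 = 0.20 × 2.05758e-06 = 4.11516e-07
Normaliser: 0.000138455 + 4.40309e-05 + 4.11516e-07 = 0.000182897
So the posterior for Cluster 2 is 4.40309e-05 / 0.000182897 ≈ 0.2407.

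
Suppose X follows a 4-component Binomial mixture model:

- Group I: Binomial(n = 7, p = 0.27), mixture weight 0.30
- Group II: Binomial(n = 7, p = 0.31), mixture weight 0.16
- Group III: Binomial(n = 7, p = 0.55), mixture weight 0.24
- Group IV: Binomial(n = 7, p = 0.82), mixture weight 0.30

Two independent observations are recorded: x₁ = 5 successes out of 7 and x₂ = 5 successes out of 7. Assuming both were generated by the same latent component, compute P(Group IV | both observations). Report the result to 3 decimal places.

Apply Bayes' rule: the posterior for each component is proportional to its prior times its likelihood at x.
Since both observations come from the same component, the likelihood for component k is f_k(x₁)·f_k(x₂).
  f_I = [0.0160577] × [0.0160577] = 0.00025785
  f_II = [0.0286237] × [0.0286237] = 0.000819317
  f_III = [0.214022] × [0.214022] = 0.0458053
  f_IV = [0.252251] × [0.252251] = 0.0636308
Unnormalised posteriors:
  w_I·f_I = 0.30 × 0.00025785 = 7.73551e-05
  w_II·f_II = 0.16 × 0.000819317 = 0.000131091
  w_III·f_III = 0.24 × 0.0458053 = 0.0109933
  w_IV·f_IV = 0.30 × 0.0636308 = 0.0190892
Denominator: 7.73551e-05 + 0.000131091 + 0.0109933 + 0.0190892 = 0.0302909
P(Group IV | x) ≈ 0.630

0.630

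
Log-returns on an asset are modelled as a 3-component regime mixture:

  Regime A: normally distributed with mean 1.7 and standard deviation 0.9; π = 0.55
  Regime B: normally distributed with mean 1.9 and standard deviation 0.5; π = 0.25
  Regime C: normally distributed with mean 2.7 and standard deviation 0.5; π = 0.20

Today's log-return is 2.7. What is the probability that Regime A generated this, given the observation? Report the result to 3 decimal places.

Apply Bayes' rule: the posterior for each component is proportional to its prior times its likelihood at x.
Component likelihoods at x = 2.7:
  f_A = (1/(0.9·√(2π)))·exp(−(2.7−1.7)²/(2·0.9²)) = 0.443269·exp(-0.61728) = 0.239103
  f_B = (1/(0.5·√(2π)))·exp(−(2.7−1.9)²/(2·0.5²)) = 0.797885·exp(-1.28000) = 0.221842
  f_C = (1/(0.5·√(2π)))·exp(−(2.7−2.7)²/(2·0.5²)) = 0.797885·exp(-0.00000) = 0.797885
Weight by the priors:
  P(Z=A)·f_A = 0.55 × 0.239103 = 0.131507
  P(Z=B)·f_B = 0.25 × 0.221842 = 0.0554604
  P(Z=C)·f_C = 0.20 × 0.797885 = 0.159577
Evidence: 0.131507 + 0.0554604 + 0.159577 = 0.346544
So the posterior for Regime A is 0.131507 / 0.346544 ≈ 0.379.

0.379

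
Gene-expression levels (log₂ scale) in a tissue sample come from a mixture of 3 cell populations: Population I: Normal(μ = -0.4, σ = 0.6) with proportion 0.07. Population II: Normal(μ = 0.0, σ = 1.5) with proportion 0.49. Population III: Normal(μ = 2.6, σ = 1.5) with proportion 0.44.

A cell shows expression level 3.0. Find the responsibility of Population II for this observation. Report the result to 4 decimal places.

0.1351

P(component k | x) = w_k·f_k(x) / marginal(x), where marginal(x) = Σ_j w_j·f_j(x).
Component likelihoods at x = 3.0:
  f_I = 7.07815e-08
  f_II = 0.035994
  f_III = 0.256671
Unnormalised posteriors:
  w_I·f_I = 0.07 × 7.07815e-08 = 4.9547e-09
  w_II·f_II = 0.49 × 0.035994 = 0.017637
  w_III·f_III = 0.44 × 0.256671 = 0.112935
Denominator: 4.9547e-09 + 0.017637 + 0.112935 = 0.130572
Responsibility of Population II: 0.017637 / 0.130572 ≈ 0.1351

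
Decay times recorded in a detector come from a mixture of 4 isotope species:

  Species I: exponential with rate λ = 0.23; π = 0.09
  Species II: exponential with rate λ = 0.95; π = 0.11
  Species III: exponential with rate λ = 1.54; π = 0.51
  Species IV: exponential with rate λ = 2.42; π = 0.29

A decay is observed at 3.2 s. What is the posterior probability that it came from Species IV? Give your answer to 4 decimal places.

0.0145

Apply Bayes' rule: the posterior for each component is proportional to its prior times its likelihood at x.
Exponential densities:
  p_I = 0.23·e^(−0.23·3.2) = 0.23·e^(−0.7360) = 0.110176
  p_II = 0.95·e^(−0.95·3.2) = 0.95·e^(−3.0400) = 0.0454431
  p_III = 1.54·e^(−1.54·3.2) = 1.54·e^(−4.9280) = 0.0111511
  p_IV = 2.42·e^(−2.42·3.2) = 2.42·e^(−7.7440) = 0.00104867
Prior × likelihood for each component:
  P(Z=I)·p_I = 0.09 × 0.110176 = 0.00991584
  P(Z=II)·p_II = 0.11 × 0.0454431 = 0.00499875
  P(Z=III)·p_III = 0.51 × 0.0111511 = 0.00568706
  P(Z=IV)·p_IV = 0.29 × 0.00104867 = 0.000304114
Normaliser: 0.00991584 + 0.00499875 + 0.00568706 + 0.000304114 = 0.0209058
So the posterior for Species IV is 0.000304114 / 0.0209058 ≈ 0.0145.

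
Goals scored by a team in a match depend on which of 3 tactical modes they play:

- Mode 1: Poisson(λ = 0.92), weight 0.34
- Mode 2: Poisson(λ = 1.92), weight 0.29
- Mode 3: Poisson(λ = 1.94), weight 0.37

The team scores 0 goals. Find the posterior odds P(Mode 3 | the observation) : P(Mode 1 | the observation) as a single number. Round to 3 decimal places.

0.392

Since P(k|x) ∝ w_k f_k(x), the posterior odds are w_i f_i(x) / (w_j f_j(x)).
Poisson probabilities:
  p_1 = e^(−0.92)·0.92^0/0! = 0.398519
  p_2 = e^(−1.92)·1.92^0/0! = 0.146607
  p_3 = e^(−1.94)·1.94^0/0! = 0.143704
Odds = (0.37/0.34) × (0.143704/0.398519) = 1.08824 × 0.360595 ≈ 0.392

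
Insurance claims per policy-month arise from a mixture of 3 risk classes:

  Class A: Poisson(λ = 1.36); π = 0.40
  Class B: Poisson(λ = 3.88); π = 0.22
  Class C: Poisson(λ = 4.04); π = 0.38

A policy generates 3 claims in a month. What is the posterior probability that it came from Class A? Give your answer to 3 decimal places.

The responsibility of component k is w_k f_k(x) divided by Σ_j w_j f_j(x).
Evaluate each component's likelihood at the observed value:
  f_A = 0.107603
  f_B = 0.201039
  f_C = 0.193394
Weight by the priors:
  w_A·f_A = 0.40 × 0.107603 = 0.0430413
  w_B·f_B = 0.22 × 0.201039 = 0.0442287
  w_C·f_C = 0.38 × 0.193394 = 0.0734897
Evidence: 0.0430413 + 0.0442287 + 0.0734897 = 0.16076
Responsibility of Class A: 0.0430413 / 0.16076 ≈ 0.268

0.268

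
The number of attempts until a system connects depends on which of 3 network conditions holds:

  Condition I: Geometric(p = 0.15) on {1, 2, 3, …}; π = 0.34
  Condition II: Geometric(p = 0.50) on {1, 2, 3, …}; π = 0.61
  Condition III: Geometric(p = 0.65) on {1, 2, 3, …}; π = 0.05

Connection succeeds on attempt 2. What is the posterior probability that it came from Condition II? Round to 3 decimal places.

Posterior ∝ prior × likelihood, so P(k | x) ∝ w_k f_k(x); normalise over all components.
Evaluate each component's likelihood at the observed value:
  f_I = 0.15·(1−0.15)^1 = 0.15·0.85 = 0.1275
  f_II = 0.50·(1−0.50)^1 = 0.50·0.5 = 0.25
  f_III = 0.65·(1−0.65)^1 = 0.65·0.35 = 0.2275
Unnormalised posteriors:
  w_I·f_I = 0.34 × 0.1275 = 0.04335
  w_II·f_II = 0.61 × 0.25 = 0.1525
  w_III·f_III = 0.05 × 0.2275 = 0.011375
Denominator: 0.04335 + 0.1525 + 0.011375 = 0.207225
So the posterior for Condition II is 0.1525 / 0.207225 ≈ 0.736.

0.736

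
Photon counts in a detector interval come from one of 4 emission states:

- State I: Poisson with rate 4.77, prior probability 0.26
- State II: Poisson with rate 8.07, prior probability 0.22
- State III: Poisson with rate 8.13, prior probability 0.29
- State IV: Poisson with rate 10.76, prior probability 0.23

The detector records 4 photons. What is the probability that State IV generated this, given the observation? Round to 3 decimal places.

P(component k | x) = w_k·f_k(x) / marginal(x), where marginal(x) = Σ_j w_j·f_j(x).
Component likelihoods at x = 4 photons:
  L_I = e^(−4.77)·4.77^4/4! = 0.182927
  L_II = e^(−8.07)·8.07^4/4! = 0.0552747
  L_III = e^(−8.13)·8.13^4/4! = 0.0536212
  L_IV = e^(−10.76)·10.76^4/4! = 0.0118585
Unnormalised posteriors:
  w_I·L_I = 0.26 × 0.182927 = 0.047561
  w_II·L_II = 0.22 × 0.0552747 = 0.0121604
  w_III·L_III = 0.29 × 0.0536212 = 0.0155502
  w_IV·L_IV = 0.23 × 0.0118585 = 0.00272745
Evidence: 0.047561 + 0.0121604 + 0.0155502 + 0.00272745 = 0.077999
So the posterior for State IV is 0.00272745 / 0.077999 ≈ 0.035.

0.035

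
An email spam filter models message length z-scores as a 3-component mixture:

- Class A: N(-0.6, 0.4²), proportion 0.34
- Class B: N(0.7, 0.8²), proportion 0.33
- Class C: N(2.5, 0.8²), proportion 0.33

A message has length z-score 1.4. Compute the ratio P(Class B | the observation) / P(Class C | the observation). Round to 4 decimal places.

Only the two components matter; the odds are (P(Z=i) f_i(x)) / (P(Z=j) f_j(x)).
Normal densities:
  L_A = (1/(0.4·√(2π)))·exp(−(1.4−-0.6)²/(2·0.4²)) = 0.997356·exp(-12.50000) = 3.7168e-06
  L_B = (1/(0.8·√(2π)))·exp(−(1.4−0.7)²/(2·0.8²)) = 0.498678·exp(-0.38281) = 0.340069
  L_C = (1/(0.8·√(2π)))·exp(−(1.4−2.5)²/(2·0.8²)) = 0.498678·exp(-0.94531) = 0.193765
0.112223 / 0.0639426 ≈ 1.7551

1.7551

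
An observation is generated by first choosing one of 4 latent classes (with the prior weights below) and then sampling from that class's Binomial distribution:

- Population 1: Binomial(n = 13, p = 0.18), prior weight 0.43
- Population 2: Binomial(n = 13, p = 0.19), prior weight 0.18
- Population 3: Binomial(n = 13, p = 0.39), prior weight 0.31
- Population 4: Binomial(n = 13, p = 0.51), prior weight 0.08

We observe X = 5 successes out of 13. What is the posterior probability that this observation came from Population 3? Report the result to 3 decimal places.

P(component k | x) = π_k·f_k(x) / marginal(x), where marginal(x) = Σ_j π_j·f_j(x).
Binomial probabilities:
  L_1 = C(13,5)·0.18^5·0.82^8 = 1287·0.000188957·0.204414 = 0.0497109
  L_2 = C(13,5)·0.19^5·0.81^8 = 1287·0.00024761·0.185302 = 0.0590509
  L_3 = C(13,5)·0.39^5·0.61^8 = 1287·0.00902242·0.0191707 = 0.222608
  L_4 = C(13,5)·0.51^5·0.49^8 = 1287·0.0345025·0.00332329 = 0.14757
Prior × likelihood for each component:
  π_1·L_1 = 0.43 × 0.0497109 = 0.0213757
  π_2·L_2 = 0.18 × 0.0590509 = 0.0106292
  π_3·L_3 = 0.31 × 0.222608 = 0.0690084
  π_4·L_4 = 0.08 × 0.14757 = 0.0118056
Denominator: 0.0213757 + 0.0106292 + 0.0690084 + 0.0118056 = 0.112819
Responsibility of Population 3: 0.0690084 / 0.112819 ≈ 0.612

0.612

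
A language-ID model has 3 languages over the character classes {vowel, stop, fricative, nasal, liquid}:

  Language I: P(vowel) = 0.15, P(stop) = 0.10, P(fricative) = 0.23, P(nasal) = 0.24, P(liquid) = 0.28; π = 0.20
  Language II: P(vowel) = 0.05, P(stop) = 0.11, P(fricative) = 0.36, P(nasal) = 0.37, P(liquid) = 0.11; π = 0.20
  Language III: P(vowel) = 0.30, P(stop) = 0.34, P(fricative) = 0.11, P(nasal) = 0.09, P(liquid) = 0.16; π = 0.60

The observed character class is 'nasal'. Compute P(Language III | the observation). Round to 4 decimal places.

Apply Bayes' rule: the posterior for each component is proportional to its prior times its likelihood at x.
Categorical probabilities:
  f_I = P(nasal | comp) = 0.24
  f_II = P(nasal | comp) = 0.37
  f_III = P(nasal | comp) = 0.09
Prior × likelihood for each component:
  π_I·f_I = 0.20 × 0.24 = 0.048
  π_II·f_II = 0.20 × 0.37 = 0.074
  π_III·f_III = 0.60 × 0.09 = 0.054
Denominator: 0.048 + 0.074 + 0.054 = 0.176
Responsibility of Language III: 0.054 / 0.176 ≈ 0.3068

0.3068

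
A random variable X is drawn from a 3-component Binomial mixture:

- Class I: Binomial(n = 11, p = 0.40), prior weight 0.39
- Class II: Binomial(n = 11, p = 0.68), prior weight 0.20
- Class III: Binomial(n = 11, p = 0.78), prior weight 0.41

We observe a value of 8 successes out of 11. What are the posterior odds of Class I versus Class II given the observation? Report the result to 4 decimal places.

Posterior odds = (π_i f_i(x)) / (π_j f_j(x)); the normalising sum cancels.
Binomial probabilities:
  p_I = 0.023357
  p_II = 0.247175
  p_III = 0.240718
Odds = (0.39/0.20) × (0.023357/0.247175) = 1.95 × 0.0944958 ≈ 0.1843

0.1843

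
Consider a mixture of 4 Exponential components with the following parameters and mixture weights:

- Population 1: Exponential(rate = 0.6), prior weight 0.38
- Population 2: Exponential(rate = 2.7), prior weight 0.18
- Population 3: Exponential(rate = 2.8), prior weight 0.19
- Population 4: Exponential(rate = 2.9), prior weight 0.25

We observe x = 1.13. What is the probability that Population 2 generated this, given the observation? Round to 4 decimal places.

0.1219

The responsibility of component k is π_k f_k(x) divided by Σ_j π_j f_j(x).
Component likelihoods at x = 1.13:
  f_1 = 0.304579
  f_2 = 0.127741
  f_3 = 0.118318
  f_4 = 0.10945
Multiply by the mixture weights:
  π_1·f_1 = 0.38 × 0.304579 = 0.11574
  π_2·f_2 = 0.18 × 0.127741 = 0.0229934
  π_3·f_3 = 0.19 × 0.118318 = 0.0224804
  π_4·f_4 = 0.25 × 0.10945 = 0.0273625
Evidence: 0.11574 + 0.0229934 + 0.0224804 + 0.0273625 = 0.188576
Responsibility of Population 2: 0.0229934 / 0.188576 ≈ 0.1219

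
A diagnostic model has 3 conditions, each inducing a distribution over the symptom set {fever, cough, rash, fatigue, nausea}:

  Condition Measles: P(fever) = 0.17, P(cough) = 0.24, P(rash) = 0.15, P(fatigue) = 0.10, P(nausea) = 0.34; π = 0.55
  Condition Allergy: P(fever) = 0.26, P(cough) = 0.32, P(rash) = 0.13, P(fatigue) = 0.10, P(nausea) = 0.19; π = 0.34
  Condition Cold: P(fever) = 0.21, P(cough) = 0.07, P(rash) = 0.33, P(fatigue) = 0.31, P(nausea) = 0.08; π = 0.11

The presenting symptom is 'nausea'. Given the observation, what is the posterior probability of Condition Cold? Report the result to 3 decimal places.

0.034

P(component k | x) = π_k·f_k(x) / marginal(x), where marginal(x) = Σ_j π_j·f_j(x).
Evaluate each component's likelihood at the observed value:
  p_Measles = P(nausea | comp) = 0.34
  p_Allergy = P(nausea | comp) = 0.19
  p_Cold = P(nausea | comp) = 0.08
Prior × likelihood for each component:
  π_Measles·p_Measles = 0.55 × 0.34 = 0.187
  π_Allergy·p_Allergy = 0.34 × 0.19 = 0.0646
  π_Cold·p_Cold = 0.11 × 0.08 = 0.0088
Evidence: 0.187 + 0.0646 + 0.0088 = 0.2604
Responsibility of Condition Cold: 0.0088 / 0.2604 ≈ 0.034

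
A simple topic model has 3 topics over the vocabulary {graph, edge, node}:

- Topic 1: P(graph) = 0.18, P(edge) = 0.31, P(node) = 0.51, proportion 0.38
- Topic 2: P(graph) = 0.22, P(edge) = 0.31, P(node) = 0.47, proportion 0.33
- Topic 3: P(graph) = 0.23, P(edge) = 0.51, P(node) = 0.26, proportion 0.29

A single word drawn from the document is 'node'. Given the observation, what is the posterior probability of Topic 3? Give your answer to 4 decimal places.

The responsibility of component k is π_k f_k(x) divided by Σ_j π_j f_j(x).
Component likelihoods at x = 'node':
  f_1 = P(node | comp) = 0.51
  f_2 = P(node | comp) = 0.47
  f_3 = P(node | comp) = 0.26
Prior × likelihood for each component:
  π_1·f_1 = 0.38 × 0.51 = 0.1938
  π_2·f_2 = 0.33 × 0.47 = 0.1551
  π_3·f_3 = 0.29 × 0.26 = 0.0754
Denominator: 0.1938 + 0.1551 + 0.0754 = 0.4243
Responsibility of Topic 3: 0.0754 / 0.4243 ≈ 0.1777

0.1777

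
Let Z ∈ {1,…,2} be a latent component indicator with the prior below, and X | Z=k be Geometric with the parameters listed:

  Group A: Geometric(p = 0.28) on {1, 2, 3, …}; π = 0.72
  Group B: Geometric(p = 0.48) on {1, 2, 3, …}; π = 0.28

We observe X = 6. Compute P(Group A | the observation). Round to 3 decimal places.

0.884

By Bayes' theorem, P(k | x) = π_k f_k(x) / Σ_j π_j f_j(x).
Evaluate each component's likelihood at the observed value:
  L_A = 0.28·(1−0.28)^5 = 0.28·0.193492 = 0.0541777
  L_B = 0.48·(1−0.48)^5 = 0.48·0.0380204 = 0.0182498
Prior × likelihood for each component:
  π_A·L_A = 0.72 × 0.0541777 = 0.0390079
  π_B·L_B = 0.28 × 0.0182498 = 0.00510994
Denominator: 0.0390079 + 0.00510994 = 0.0441179
P(Group A | x) ≈ 0.884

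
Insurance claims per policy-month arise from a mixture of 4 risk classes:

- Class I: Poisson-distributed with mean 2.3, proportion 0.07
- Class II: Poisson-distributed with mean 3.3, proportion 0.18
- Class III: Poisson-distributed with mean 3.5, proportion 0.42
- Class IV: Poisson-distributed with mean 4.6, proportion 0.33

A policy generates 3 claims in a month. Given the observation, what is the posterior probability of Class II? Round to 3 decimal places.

P(component k | x) = π_k·f_k(x) / marginal(x), where marginal(x) = Σ_j π_j·f_j(x).
Poisson probabilities:
  f_I = e^(−2.3)·2.3^3/3! = 0.203308
  f_II = e^(−3.3)·3.3^3/3! = 0.220912
  f_III = e^(−3.5)·3.5^3/3! = 0.215785
  f_IV = e^(−4.6)·4.6^3/3! = 0.163068
Multiply by the mixture weights:
  π_I·f_I = 0.07 × 0.203308 = 0.0142316
  π_II·f_II = 0.18 × 0.220912 = 0.0397641
  π_III·f_III = 0.42 × 0.215785 = 0.0906299
  π_IV·f_IV = 0.33 × 0.163068 = 0.0538123
Sum: 0.0142316 + 0.0397641 + 0.0906299 + 0.0538123 = 0.198438
P(Class II | 3 claims) = 0.0397641 / 0.198438 ≈ 0.200

0.200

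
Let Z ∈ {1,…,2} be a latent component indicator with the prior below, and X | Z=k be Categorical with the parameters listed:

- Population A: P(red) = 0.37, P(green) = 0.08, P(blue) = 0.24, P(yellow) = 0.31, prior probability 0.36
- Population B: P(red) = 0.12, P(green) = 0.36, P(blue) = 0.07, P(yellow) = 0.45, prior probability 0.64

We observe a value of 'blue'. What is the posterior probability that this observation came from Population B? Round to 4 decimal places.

By Bayes' theorem, P(k | x) = π_k f_k(x) / Σ_j π_j f_j(x).
Component likelihoods at x = 'blue':
  p_A = 0.24
  p_B = 0.07
Prior × likelihood for each component:
  π_A·p_A = 0.36 × 0.24 = 0.0864
  π_B·p_B = 0.64 × 0.07 = 0.0448
Marginal: 0.0864 + 0.0448 = 0.1312
P(Population B | 'blue') ≈ 0.3415

0.3415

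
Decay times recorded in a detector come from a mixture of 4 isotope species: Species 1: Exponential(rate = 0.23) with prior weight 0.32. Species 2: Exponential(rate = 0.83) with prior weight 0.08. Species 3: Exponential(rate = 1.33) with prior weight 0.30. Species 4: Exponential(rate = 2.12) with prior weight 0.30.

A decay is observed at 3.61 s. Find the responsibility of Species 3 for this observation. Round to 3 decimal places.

0.084

Apply Bayes' rule: the posterior for each component is proportional to its prior times its likelihood at x.
Component likelihoods at x = 3.61 s:
  p_1 = 0.23·e^(−0.23·3.61) = 0.23·e^(−0.8303) = 0.100261
  p_2 = 0.83·e^(−0.83·3.61) = 0.83·e^(−2.9963) = 0.0414764
  p_3 = 1.33·e^(−1.33·3.61) = 1.33·e^(−4.8013) = 0.0109313
  p_4 = 2.12·e^(−2.12·3.61) = 2.12·e^(−7.6532) = 0.00100599
Multiply by the mixture weights:
  w_1·p_1 = 0.32 × 0.100261 = 0.0320836
  w_2·p_2 = 0.08 × 0.0414764 = 0.00331812
  w_3·p_3 = 0.30 × 0.0109313 = 0.0032794
  w_4·p_4 = 0.30 × 0.00100599 = 0.000301797
Normaliser: 0.0320836 + 0.00331812 + 0.0032794 + 0.000301797 = 0.0389829
P(Species 3 | data) ≈ 0.084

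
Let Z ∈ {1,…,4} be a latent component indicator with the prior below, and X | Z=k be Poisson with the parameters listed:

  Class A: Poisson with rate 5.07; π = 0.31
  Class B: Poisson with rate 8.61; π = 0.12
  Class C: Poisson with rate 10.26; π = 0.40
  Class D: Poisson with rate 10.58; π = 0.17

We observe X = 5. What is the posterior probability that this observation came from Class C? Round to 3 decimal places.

P(component k | x) = π_k·f_k(x) / marginal(x), where marginal(x) = Σ_j π_j·f_j(x).
Component likelihoods at x = 5:
  f_A = e^(−5.07)·5.07^5/5! = 0.175382
  f_B = e^(−8.61)·8.61^5/5! = 0.0718719
  f_C = e^(−10.26)·10.26^5/5! = 0.0331661
  f_D = e^(−10.58)·10.58^5/5! = 0.0280809
Weight by the priors:
  π_A·f_A = 0.31 × 0.175382 = 0.0543685
  π_B·f_B = 0.12 × 0.0718719 = 0.00862463
  π_C·f_C = 0.40 × 0.0331661 = 0.0132664
  π_D·f_D = 0.17 × 0.0280809 = 0.00477376
Evidence: 0.0543685 + 0.00862463 + 0.0132664 + 0.00477376 = 0.0810333
Responsibility of Class C: 0.0132664 / 0.0810333 ≈ 0.164

0.164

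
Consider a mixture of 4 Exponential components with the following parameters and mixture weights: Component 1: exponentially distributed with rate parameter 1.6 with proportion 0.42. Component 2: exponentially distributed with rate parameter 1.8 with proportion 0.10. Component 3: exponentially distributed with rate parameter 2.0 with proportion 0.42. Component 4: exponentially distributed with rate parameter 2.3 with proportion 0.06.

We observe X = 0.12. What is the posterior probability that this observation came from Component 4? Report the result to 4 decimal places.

Posterior ∝ prior × likelihood, so P(k | x) ∝ w_k f_k(x); normalise over all components.
Evaluate each component's likelihood at the observed value:
  p_1 = 1.6·e^(−1.6·0.12) = 1.6·e^(−0.1920) = 1.32049
  p_2 = 1.8·e^(−1.8·0.12) = 1.8·e^(−0.2160) = 1.45032
  p_3 = 2.0·e^(−2.0·0.12) = 2.0·e^(−0.2400) = 1.57326
  p_4 = 2.3·e^(−2.3·0.12) = 2.3·e^(−0.2760) = 1.74527
Multiply by the mixture weights:
  w_1·p_1 = 0.42 × 1.32049 = 0.554606
  w_2·p_2 = 0.10 × 1.45032 = 0.145032
  w_3·p_3 = 0.42 × 1.57326 = 0.660767
  w_4·p_4 = 0.06 × 1.74527 = 0.104716
Marginal: 0.554606 + 0.145032 + 0.660767 + 0.104716 = 1.46512
P(Component 4 | the observation) ≈ 0.0715

0.0715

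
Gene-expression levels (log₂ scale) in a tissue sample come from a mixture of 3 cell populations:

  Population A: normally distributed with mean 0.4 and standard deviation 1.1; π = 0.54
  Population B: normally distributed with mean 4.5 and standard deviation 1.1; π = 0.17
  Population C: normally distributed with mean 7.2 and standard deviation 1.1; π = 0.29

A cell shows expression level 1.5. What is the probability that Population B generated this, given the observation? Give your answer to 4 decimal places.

0.0124

The responsibility of component k is π_k f_k(x) divided by Σ_j π_j f_j(x).
Normal densities:
  f_A = (1/(1.1·√(2π)))·exp(−(1.5−0.4)²/(2·1.1²)) = 0.362675·exp(-0.50000) = 0.219973
  f_B = (1/(1.1·√(2π)))·exp(−(1.5−4.5)²/(2·1.1²)) = 0.362675·exp(-3.71901) = 0.00879777
  f_C = (1/(1.1·√(2π)))·exp(−(1.5−7.2)²/(2·1.1²)) = 0.362675·exp(-13.42562) = 5.35605e-07
Multiply by the mixture weights:
  π_A·f_A = 0.54 × 0.219973 = 0.118786
  π_B·f_B = 0.17 × 0.00879777 = 0.00149562
  π_C·f_C = 0.29 × 5.35605e-07 = 1.55326e-07
Normaliser: 0.118786 + 0.00149562 + 1.55326e-07 = 0.120281
So the posterior for Population B is 0.00149562 / 0.120281 ≈ 0.0124.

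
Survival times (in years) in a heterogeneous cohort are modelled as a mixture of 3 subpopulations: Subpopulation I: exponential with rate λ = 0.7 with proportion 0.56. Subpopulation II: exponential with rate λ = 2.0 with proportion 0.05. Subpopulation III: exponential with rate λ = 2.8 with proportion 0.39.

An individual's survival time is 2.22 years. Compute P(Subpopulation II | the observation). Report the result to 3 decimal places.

The responsibility of component k is π_k f_k(x) divided by Σ_j π_j f_j(x).
Component likelihoods at x = 2.22 years:
  L_I = 0.14798
  L_II = 0.0235919
  L_III = 0.00559221
Prior × likelihood for each component:
  π_I·L_I = 0.56 × 0.14798 = 0.0828691
  π_II·L_II = 0.05 × 0.0235919 = 0.00117959
  π_III·L_III = 0.39 × 0.00559221 = 0.00218096
Marginal: 0.0828691 + 0.00117959 + 0.00218096 = 0.0862296
Responsibility of Subpopulation II: 0.00117959 / 0.0862296 ≈ 0.014

0.014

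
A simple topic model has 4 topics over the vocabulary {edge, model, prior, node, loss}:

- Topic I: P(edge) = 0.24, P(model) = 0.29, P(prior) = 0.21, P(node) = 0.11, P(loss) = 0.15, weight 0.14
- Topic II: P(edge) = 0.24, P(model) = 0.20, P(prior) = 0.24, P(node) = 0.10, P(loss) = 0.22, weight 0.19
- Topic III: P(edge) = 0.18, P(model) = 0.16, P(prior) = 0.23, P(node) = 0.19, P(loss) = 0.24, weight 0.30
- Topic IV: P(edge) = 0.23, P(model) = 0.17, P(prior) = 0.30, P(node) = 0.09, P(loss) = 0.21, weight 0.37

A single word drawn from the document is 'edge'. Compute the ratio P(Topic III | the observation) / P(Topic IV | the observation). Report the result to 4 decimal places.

0.6345

Posterior odds = (π_i f_i(x)) / (π_j f_j(x)); the normalising sum cancels.
Component likelihoods at x = 'edge':
  f_I = 0.24
  f_II = 0.24
  f_III = 0.18
  f_IV = 0.23
Odds = (0.30/0.37) × (0.18/0.23) = 0.810811 × 0.782609 ≈ 0.6345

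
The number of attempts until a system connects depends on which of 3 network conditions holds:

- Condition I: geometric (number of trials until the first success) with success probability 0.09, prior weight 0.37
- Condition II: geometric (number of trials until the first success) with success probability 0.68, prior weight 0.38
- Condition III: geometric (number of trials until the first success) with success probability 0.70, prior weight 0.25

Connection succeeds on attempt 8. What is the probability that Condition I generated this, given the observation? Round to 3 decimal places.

Apply Bayes' rule: the posterior for each component is proportional to its prior times its likelihood at x.
Evaluate each component's likelihood at the observed value:
  f_I = 0.09·(1−0.09)^7 = 0.09·0.516761 = 0.0465085
  f_II = 0.68·(1−0.68)^7 = 0.68·0.000343597 = 0.000233646
  f_III = 0.70·(1−0.70)^7 = 0.70·0.0002187 = 0.00015309
Weight by the priors:
  P(Z=I)·f_I = 0.37 × 0.0465085 = 0.0172081
  P(Z=II)·f_II = 0.38 × 0.000233646 = 8.87856e-05
  P(Z=III)·f_III = 0.25 × 0.00015309 = 3.82725e-05
Sum: 0.0172081 + 8.87856e-05 + 3.82725e-05 = 0.0173352
P(Condition I | the observation) = 0.0172081 / 0.0173352 ≈ 0.993

0.993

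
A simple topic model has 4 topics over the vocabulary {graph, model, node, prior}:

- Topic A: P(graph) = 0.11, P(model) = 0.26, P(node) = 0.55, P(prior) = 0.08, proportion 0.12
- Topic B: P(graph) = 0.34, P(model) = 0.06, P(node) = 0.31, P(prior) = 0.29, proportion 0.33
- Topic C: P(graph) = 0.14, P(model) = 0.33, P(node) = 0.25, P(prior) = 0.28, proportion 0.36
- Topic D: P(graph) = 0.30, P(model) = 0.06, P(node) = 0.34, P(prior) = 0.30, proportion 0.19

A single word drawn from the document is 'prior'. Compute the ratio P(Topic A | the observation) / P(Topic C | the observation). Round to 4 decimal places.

Only the two components matter; the odds are (π_i f_i(x)) / (π_j f_j(x)).
Component likelihoods at x = 'prior':
  L_A = 0.08
  L_B = 0.29
  L_C = 0.28
  L_D = 0.3
Odds = (0.12/0.36) × (0.08/0.28) = 0.333333 × 0.285714 ≈ 0.0952

0.0952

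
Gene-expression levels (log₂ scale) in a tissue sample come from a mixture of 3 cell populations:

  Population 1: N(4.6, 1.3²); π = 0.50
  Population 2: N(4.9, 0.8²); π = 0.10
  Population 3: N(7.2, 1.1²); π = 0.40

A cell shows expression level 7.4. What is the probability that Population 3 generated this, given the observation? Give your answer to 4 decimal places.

Apply Bayes' rule: the posterior for each component is proportional to its prior times its likelihood at x.
Normal densities:
  L_1 = 0.0301723
  L_2 = 0.00377782
  L_3 = 0.356729
Multiply by the mixture weights:
  w_1·L_1 = 0.50 × 0.0301723 = 0.0150862
  w_2·L_2 = 0.10 × 0.00377782 = 0.000377782
  w_3·L_3 = 0.40 × 0.356729 = 0.142692
Evidence: 0.0150862 + 0.000377782 + 0.142692 = 0.158156
Responsibility of Population 3: 0.142692 / 0.158156 ≈ 0.9022

0.9022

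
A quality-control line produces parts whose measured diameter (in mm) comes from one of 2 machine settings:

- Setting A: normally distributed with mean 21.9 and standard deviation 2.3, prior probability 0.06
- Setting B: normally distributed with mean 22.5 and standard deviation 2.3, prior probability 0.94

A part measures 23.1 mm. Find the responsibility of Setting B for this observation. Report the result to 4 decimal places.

P(component k | x) = π_k·f_k(x) / marginal(x), where marginal(x) = Σ_j π_j·f_j(x).
Evaluate each component's likelihood at the observed value:
  L_A = (1/(2.3·√(2π)))·exp(−(23.1−21.9)²/(2·2.3²)) = 0.173453·exp(-0.13611) = 0.151381
  L_B = (1/(2.3·√(2π)))·exp(−(23.1−22.5)²/(2·2.3²)) = 0.173453·exp(-0.03403) = 0.16765
Multiply by the mixture weights:
  π_A·L_A = 0.06 × 0.151381 = 0.00908288
  π_B·L_B = 0.94 × 0.16765 = 0.157591
Evidence: 0.00908288 + 0.157591 = 0.166674
P(Setting B | 23.1 mm) ≈ 0.9455

0.9455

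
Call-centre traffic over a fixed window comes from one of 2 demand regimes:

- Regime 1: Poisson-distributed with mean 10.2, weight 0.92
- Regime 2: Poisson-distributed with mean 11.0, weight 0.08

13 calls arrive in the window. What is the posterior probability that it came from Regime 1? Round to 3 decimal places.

By Bayes' theorem, P(k | x) = π_k f_k(x) / Σ_j π_j f_j(x).
Component likelihoods at x = 13 calls:
  f_1 = 0.0772179
  f_2 = 0.0925945
Prior × likelihood for each component:
  π_1·f_1 = 0.92 × 0.0772179 = 0.0710405
  π_2·f_2 = 0.08 × 0.0925945 = 0.00740756
Evidence: 0.0710405 + 0.00740756 = 0.0784481
So the posterior for Regime 1 is 0.0710405 / 0.0784481 ≈ 0.906.

0.906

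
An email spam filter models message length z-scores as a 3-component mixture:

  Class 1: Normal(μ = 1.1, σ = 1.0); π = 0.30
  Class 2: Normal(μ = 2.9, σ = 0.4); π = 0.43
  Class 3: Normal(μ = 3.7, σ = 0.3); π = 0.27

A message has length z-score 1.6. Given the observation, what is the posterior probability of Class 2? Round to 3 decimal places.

0.020

Posterior ∝ prior × likelihood, so P(k | x) ∝ π_k f_k(x); normalise over all components.
Component likelihoods at x = 1.6:
  p_1 = 0.352065
  p_2 = 0.00507262
  p_3 = 3.04491e-11
Weight by the priors:
  π_1·p_1 = 0.30 × 0.352065 = 0.10562
  π_2·p_2 = 0.43 × 0.00507262 = 0.00218123
  π_3·p_3 = 0.27 × 3.04491e-11 = 8.22125e-12
Sum: 0.10562 + 0.00218123 + 8.22125e-12 = 0.107801
P(Class 2 | the observation) ≈ 0.020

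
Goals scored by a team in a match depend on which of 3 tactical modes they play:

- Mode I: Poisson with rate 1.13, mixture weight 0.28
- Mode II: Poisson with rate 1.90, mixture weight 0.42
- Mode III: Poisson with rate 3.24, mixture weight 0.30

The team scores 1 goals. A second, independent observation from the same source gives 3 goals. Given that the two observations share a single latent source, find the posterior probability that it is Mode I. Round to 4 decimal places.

Posterior ∝ prior × likelihood, so P(k | x) ∝ P(Z=k) f_k(x); normalise over all components.
Since both observations come from the same component, the likelihood for component k is f_k(x₁)·f_k(x₂).
  p_I = [0.365028] × [0.077684] = 0.0283568
  p_II = [0.28418] × [0.170982] = 0.0485897
  p_III = [0.126891] × [0.222009] = 0.0281709
Prior × likelihood for each component:
  P(Z=I)·p_I = 0.28 × 0.0283568 = 0.0079399
  P(Z=II)·p_II = 0.42 × 0.0485897 = 0.0204077
  P(Z=III)·p_III = 0.30 × 0.0281709 = 0.00845127
Normaliser: 0.0079399 + 0.0204077 + 0.00845127 = 0.0367988
Responsibility of Mode I: 0.0079399 / 0.0367988 ≈ 0.2158

0.2158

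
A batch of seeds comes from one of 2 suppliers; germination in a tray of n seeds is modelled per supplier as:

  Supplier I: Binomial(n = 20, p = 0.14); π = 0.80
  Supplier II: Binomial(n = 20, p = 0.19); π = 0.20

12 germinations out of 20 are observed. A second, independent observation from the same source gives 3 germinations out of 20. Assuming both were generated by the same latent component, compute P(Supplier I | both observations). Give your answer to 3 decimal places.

0.155

Posterior ∝ prior × likelihood, so P(k | x) ∝ w_k f_k(x); normalise over all components.
Since both observations come from the same component, the likelihood for component k is f_k(x₁)·f_k(x₂).
  L_I = [C(20,12)·0.14^12·0.86^8 = 125970·5.66939e-11·0.299218 = 2.13693e-06] × [0.240859] = 5.147e-07
  L_II = [C(20,12)·0.19^12·0.81^8 = 125970·2.21331e-09·0.185302 = 5.16643e-05] × [0.217476] = 1.12357e-05
Multiply by the mixture weights:
  w_I·L_I = 0.80 × 5.147e-07 = 4.1176e-07
  w_II·L_II = 0.20 × 1.12357e-05 = 2.24715e-06
Denominator: 4.1176e-07 + 2.24715e-06 = 2.65891e-06
P(Supplier I | data) = 4.1176e-07 / 2.65891e-06 ≈ 0.155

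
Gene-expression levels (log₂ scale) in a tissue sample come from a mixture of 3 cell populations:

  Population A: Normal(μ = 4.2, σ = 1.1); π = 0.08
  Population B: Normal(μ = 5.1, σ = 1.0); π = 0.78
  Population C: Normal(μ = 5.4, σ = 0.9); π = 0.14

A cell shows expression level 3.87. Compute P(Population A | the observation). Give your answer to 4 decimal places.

0.1472

The responsibility of component k is w_k f_k(x) divided by Σ_j w_j f_j(x).
Evaluate each component's likelihood at the observed value:
  f_A = (1/(1.1·√(2π)))·exp(−(3.87−4.2)²/(2·1.1²)) = 0.362675·exp(-0.04500) = 0.346716
  f_B = (1/(1.0·√(2π)))·exp(−(3.87−5.1)²/(2·1.0²)) = 0.398942·exp(-0.75645) = 0.187235
  f_C = (1/(0.9·√(2π)))·exp(−(3.87−5.4)²/(2·0.9²)) = 0.443269·exp(-1.44500) = 0.104499
Multiply by the mixture weights:
  w_A·f_A = 0.08 × 0.346716 = 0.0277373
  w_B·f_B = 0.78 × 0.187235 = 0.146044
  w_C·f_C = 0.14 × 0.104499 = 0.0146299
Evidence: 0.0277373 + 0.146044 + 0.0146299 = 0.188411
Responsibility of Population A: 0.0277373 / 0.188411 ≈ 0.1472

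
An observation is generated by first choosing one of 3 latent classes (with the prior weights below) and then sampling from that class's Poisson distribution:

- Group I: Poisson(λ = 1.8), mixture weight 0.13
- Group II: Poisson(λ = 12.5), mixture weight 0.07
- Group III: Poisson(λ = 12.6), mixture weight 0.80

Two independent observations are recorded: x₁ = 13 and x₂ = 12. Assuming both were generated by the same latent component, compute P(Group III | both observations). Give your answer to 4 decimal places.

The responsibility of component k is π_k f_k(x) divided by Σ_j π_j f_j(x).
Since both observations come from the same component, the likelihood for component k is f_k(x₁)·f_k(x₂).
  L_I = [5.52754e-08] × [3.99211e-07] = 2.20666e-14
  L_II = [0.10886] × [0.113215] = 0.0123245
  L_III = [0.109251] × [0.11272] = 0.0123147
Prior × likelihood for each component:
  π_I·L_I = 0.13 × 2.20666e-14 = 2.86866e-15
  π_II·L_II = 0.07 × 0.0123245 = 0.000862718
  π_III·L_III = 0.80 × 0.0123147 = 0.0098518
Marginal: 2.86866e-15 + 0.000862718 + 0.0098518 = 0.0107145
P(Group III | x₁,x₂) = 0.0098518 / 0.0107145 ≈ 0.9195

0.9195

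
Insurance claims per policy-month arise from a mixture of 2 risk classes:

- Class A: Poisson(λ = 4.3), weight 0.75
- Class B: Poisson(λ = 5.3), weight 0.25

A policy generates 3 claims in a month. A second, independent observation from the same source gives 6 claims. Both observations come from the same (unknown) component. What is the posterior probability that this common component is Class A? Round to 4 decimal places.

The responsibility of component k is π_k f_k(x) divided by Σ_j π_j f_j(x).
Since both observations come from the same component, the likelihood for component k is f_k(x₁)·f_k(x₂).
  L_A = [e^(−4.3)·4.3^3/3! = 0.179799] × [0.119127] = 0.021419
  L_B = [e^(−5.3)·5.3^3/3! = 0.123856] × [0.15366] = 0.0190317
Unnormalised posteriors:
  π_A·L_A = 0.75 × 0.021419 = 0.0160643
  π_B·L_B = 0.25 × 0.0190317 = 0.00475792
Marginal: 0.0160643 + 0.00475792 = 0.0208222
So the posterior for Class A is 0.0160643 / 0.0208222 ≈ 0.7715.

0.7715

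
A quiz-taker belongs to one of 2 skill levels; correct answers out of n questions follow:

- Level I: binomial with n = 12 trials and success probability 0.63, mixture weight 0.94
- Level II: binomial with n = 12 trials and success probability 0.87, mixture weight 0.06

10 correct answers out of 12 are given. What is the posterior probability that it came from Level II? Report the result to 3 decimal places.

Posterior ∝ prior × likelihood, so P(k | x) ∝ π_k f_k(x); normalise over all components.
Component likelihoods at x = 10 correct answers out of 12:
  f_I = C(12,10)·0.63^10·0.37^2 = 66·0.0098493·0.1369 = 0.0889924
  f_II = C(12,10)·0.87^10·0.13^2 = 66·0.248423·0.0169 = 0.277091
Weight by the priors:
  π_I·f_I = 0.94 × 0.0889924 = 0.0836528
  π_II·f_II = 0.06 × 0.277091 = 0.0166255
Evidence: 0.0836528 + 0.0166255 = 0.100278
P(Level II | x) ≈ 0.166

0.166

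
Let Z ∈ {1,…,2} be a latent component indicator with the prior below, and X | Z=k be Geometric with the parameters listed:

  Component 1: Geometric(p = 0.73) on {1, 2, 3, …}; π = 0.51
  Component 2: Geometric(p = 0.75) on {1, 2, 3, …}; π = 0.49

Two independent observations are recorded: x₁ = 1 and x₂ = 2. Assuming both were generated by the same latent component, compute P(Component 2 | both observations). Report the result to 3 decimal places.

By Bayes' theorem, P(k | x) = P(Z=k) f_k(x) / Σ_j P(Z=j) f_j(x).
Since both observations come from the same component, the likelihood for component k is f_k(x₁)·f_k(x₂).
  f_1 = [0.73] × [0.1971] = 0.143883
  f_2 = [0.75] × [0.1875] = 0.140625
Weight by the priors:
  P(Z=1)·f_1 = 0.51 × 0.143883 = 0.0733803
  P(Z=2)·f_2 = 0.49 × 0.140625 = 0.0689063
Evidence: 0.0733803 + 0.0689063 = 0.142287
P(Component 2 | x) = 0.0689063 / 0.142287 ≈ 0.484

0.484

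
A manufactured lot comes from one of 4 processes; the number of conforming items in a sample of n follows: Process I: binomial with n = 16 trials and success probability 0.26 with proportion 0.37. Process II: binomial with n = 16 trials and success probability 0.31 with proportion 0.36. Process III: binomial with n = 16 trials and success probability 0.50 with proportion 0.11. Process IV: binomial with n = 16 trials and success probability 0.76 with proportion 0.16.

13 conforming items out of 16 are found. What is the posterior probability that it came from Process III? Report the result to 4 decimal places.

0.0262

Posterior ∝ prior × likelihood, so P(k | x) ∝ P(Z=k) f_k(x); normalise over all components.
Binomial probabilities:
  f_I = C(16,13)·0.26^13·0.74^3 = 560·2.48115e-08·0.405224 = 5.63037e-06
  f_II = C(16,13)·0.31^13·0.69^3 = 560·2.44175e-07·0.328509 = 4.49197e-05
  f_III = C(16,13)·0.50^13·0.50^3 = 560·0.00012207·0.125 = 0.00854492
  f_IV = C(16,13)·0.76^13·0.24^3 = 560·0.0282213·0.013824 = 0.218473
Multiply by the mixture weights:
  P(Z=I)·f_I = 0.37 × 5.63037e-06 = 2.08324e-06
  P(Z=II)·f_II = 0.36 × 4.49197e-05 = 1.61711e-05
  P(Z=III)·f_III = 0.11 × 0.00854492 = 0.000939941
  P(Z=IV)·f_IV = 0.16 × 0.218473 = 0.0349557
Denominator: 2.08324e-06 + 1.61711e-05 + 0.000939941 + 0.0349557 = 0.0359139
P(Process III | the observation) = 0.000939941 / 0.0359139 ≈ 0.0262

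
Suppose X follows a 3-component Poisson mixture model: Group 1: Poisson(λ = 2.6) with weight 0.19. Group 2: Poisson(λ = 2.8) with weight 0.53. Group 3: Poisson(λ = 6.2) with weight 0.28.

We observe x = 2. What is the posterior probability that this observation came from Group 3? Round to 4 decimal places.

0.0590

The responsibility of component k is π_k f_k(x) divided by Σ_j π_j f_j(x).
Evaluate each component's likelihood at the observed value:
  L_1 = e^(−2.6)·2.6^2/2! = 0.251045
  L_2 = e^(−2.8)·2.8^2/2! = 0.238375
  L_3 = e^(−6.2)·6.2^2/2! = 0.0390057
Unnormalised posteriors:
  π_1·L_1 = 0.19 × 0.251045 = 0.0476985
  π_2·L_2 = 0.53 × 0.238375 = 0.126339
  π_3·L_3 = 0.28 × 0.0390057 = 0.0109216
Marginal: 0.0476985 + 0.126339 + 0.0109216 = 0.184959
P(Group 3 | the observation) = 0.0109216 / 0.184959 ≈ 0.0590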